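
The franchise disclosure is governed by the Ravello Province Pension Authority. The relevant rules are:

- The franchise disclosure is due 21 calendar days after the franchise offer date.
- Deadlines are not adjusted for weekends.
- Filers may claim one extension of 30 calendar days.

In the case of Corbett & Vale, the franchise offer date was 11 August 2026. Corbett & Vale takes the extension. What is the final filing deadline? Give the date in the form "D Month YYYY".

Adding 21 calendar days to 11 August 2026 gives 1 September 2026.
1 September 2026 falls on a Tuesday. The rules make no weekend/holiday allowance, so it remains 1 September 2026.
Add the 30 calendar-day extension to 1 September 2026: 1 October 2026.
No adjustment is made for weekends or holidays, so 1 October 2026 stands.
The final due date is 1 October 2026.

1 October 2026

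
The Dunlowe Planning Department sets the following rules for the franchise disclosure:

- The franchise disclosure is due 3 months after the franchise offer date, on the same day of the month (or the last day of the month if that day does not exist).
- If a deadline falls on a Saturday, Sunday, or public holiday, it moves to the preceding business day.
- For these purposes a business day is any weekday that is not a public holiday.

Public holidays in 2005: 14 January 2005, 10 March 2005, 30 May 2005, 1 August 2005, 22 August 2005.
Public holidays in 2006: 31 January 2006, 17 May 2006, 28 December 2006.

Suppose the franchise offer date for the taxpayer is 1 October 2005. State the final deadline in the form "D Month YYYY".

3 months from 1 October 2005 is 1 January 2006.
1 January 2006 falls on a Sunday. Rolling to the preceding business day gives 30 December 2005, a Friday.
So the filing is due 30 December 2005.

30 December 2005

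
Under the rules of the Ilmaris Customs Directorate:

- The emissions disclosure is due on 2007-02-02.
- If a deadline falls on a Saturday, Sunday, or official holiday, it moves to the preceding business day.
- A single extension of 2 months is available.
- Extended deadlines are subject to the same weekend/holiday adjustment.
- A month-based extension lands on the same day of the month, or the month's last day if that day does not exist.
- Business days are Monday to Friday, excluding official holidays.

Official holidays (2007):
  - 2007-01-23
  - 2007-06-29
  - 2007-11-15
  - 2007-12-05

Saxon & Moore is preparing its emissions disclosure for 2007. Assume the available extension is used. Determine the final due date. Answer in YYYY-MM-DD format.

Start from the fixed due date, 2007-02-02.
2007-02-02 falls on a Friday, which is a business day, so no adjustment is needed.
Applying the 2 months extension: 2 months after 2007-02-02 is 2007-04-02.
2007-04-02 is a Monday and not a listed holiday, so it stands.
Deadline: 2007-04-02.

2007-04-02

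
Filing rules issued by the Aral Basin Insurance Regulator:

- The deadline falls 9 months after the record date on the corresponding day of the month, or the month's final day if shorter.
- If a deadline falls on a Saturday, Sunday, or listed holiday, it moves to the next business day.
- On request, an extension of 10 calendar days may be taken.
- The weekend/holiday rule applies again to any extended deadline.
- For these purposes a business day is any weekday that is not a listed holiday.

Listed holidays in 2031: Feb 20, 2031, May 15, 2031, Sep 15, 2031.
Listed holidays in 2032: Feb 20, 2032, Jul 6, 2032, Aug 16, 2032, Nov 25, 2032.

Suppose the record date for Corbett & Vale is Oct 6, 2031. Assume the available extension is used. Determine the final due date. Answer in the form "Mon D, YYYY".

Jul 19, 2032

9 months after Oct 6, 2031, on the same day of the month, is Jul 6, 2032.
Because Jul 6, 2032 is a listed holiday, the deadline becomes Jul 7, 2032 (Wednesday).
With the 10-day extension, Jul 7, 2032 becomes Jul 17, 2032.
Jul 17, 2032 is a Saturday; the next business day is Jul 19, 2032 (Monday).
So the filing is due Jul 19, 2032.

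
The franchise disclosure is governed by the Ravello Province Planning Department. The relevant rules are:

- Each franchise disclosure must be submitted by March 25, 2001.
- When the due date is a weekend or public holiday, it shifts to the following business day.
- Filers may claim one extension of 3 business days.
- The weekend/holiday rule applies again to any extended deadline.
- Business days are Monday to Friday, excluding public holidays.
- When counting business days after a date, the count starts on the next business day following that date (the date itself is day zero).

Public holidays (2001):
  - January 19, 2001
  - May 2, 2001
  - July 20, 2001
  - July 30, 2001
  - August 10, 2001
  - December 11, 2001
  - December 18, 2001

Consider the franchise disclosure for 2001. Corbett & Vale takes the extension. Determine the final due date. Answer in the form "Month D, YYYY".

The stated deadline is March 25, 2001.
March 25, 2001 falls on a Sunday. Rolling to the next business day gives March 26, 2001, a Monday.
Applying the 3-business-day extension: 3 business days after March 26, 2001 is March 29, 2001.
March 29, 2001 falls on a Thursday, which is a business day, so no adjustment is needed.
The final due date is March 29, 2001.

March 29, 2001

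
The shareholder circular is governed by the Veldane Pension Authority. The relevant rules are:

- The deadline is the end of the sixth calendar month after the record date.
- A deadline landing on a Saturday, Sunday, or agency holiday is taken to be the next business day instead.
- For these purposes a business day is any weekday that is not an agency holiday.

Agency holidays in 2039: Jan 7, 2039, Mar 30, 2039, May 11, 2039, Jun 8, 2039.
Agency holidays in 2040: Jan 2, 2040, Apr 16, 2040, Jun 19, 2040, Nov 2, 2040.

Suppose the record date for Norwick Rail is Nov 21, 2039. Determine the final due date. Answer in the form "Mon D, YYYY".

6 months after Nov 21, 2039 is May 2040; that month ends on May 31, 2040.
Since May 31, 2040 is a Thursday and not a holiday, the date is unchanged.
So the filing is due May 31, 2040.

May 31, 2040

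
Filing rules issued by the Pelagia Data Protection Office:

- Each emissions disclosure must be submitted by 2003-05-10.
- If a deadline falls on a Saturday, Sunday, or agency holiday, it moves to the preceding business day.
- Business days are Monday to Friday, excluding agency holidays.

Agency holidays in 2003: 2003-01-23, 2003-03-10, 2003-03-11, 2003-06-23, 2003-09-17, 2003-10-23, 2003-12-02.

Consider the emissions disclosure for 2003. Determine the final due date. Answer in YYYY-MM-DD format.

2003-05-09

The stated deadline is 2003-05-10.
2003-05-10 is a Saturday; the preceding business day is 2003-05-09 (Friday).
The final due date is 2003-05-09.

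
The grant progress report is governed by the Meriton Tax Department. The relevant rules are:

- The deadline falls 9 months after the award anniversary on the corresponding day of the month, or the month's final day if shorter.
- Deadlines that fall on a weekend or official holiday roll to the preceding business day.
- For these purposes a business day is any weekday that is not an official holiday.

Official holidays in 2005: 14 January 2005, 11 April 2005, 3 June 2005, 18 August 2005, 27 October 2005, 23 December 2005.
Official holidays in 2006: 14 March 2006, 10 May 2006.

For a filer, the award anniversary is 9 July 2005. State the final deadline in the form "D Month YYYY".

9 months from 9 July 2005 is 9 April 2006.
9 April 2006 is a Sunday; the preceding business day is 7 April 2006 (Friday).
Deadline: 7 April 2006.

7 April 2006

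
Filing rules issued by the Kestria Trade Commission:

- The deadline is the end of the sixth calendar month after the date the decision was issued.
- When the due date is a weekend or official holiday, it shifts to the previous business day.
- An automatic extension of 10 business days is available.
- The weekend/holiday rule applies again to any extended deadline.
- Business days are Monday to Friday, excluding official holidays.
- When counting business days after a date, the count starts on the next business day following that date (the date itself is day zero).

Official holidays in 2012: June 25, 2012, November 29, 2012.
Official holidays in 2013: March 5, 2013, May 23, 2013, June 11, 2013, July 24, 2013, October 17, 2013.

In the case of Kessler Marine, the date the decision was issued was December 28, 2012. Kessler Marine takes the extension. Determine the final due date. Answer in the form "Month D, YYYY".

6 months after December 28, 2012 falls in June 2013; the last day of that month is June 30, 2013.
June 30, 2013 falls on a Sunday. Rolling to the preceding business day gives June 28, 2013, a Friday.
The 10-business-day extension runs from June 28, 2013 to July 12, 2013.
July 12, 2013 is a Friday and not a listed holiday, so it stands.
Deadline: July 12, 2013.

July 12, 2013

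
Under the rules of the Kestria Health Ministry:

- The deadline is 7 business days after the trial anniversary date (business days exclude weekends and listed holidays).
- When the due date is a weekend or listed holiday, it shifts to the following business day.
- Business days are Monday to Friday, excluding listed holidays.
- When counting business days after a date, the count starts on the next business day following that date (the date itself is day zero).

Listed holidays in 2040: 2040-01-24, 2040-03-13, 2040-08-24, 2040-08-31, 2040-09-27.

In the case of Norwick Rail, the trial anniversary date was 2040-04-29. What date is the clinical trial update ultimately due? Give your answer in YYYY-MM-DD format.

Starting the day after 2040-04-29 and counting 7 business days lands on 2040-05-08.
Since 2040-05-08 is a Tuesday and not a holiday, the date is unchanged.
Final deadline: 2040-05-08.

2040-05-08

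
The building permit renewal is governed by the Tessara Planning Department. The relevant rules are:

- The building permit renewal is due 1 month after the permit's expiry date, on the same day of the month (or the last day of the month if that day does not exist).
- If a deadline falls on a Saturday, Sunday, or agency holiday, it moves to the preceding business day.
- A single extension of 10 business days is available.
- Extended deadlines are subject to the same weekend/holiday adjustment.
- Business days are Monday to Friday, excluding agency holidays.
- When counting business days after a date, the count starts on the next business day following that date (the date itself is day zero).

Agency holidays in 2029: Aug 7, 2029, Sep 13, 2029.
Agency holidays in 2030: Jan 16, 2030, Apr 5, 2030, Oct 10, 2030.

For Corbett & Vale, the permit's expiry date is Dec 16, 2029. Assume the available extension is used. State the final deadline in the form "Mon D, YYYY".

Jan 30, 2030

Moving 1 month forward from Dec 16, 2029 on the corresponding day gives Jan 16, 2030.
Jan 16, 2030 falls on a listed holiday. Rolling to the preceding business day gives Jan 15, 2030, a Tuesday.
The 10-business-day extension runs from Jan 15, 2030 to Jan 30, 2030.
Jan 30, 2030 (Wednesday) is already a business day.
Deadline: Jan 30, 2030.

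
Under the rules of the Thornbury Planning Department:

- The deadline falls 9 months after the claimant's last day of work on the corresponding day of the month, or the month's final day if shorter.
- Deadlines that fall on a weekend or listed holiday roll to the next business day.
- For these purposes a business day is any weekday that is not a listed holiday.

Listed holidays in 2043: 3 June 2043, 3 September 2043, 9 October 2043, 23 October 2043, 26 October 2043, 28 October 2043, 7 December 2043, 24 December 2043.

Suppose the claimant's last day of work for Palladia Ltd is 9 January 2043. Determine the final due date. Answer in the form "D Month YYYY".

9 months after 9 January 2043, on the same day of the month, is 9 October 2043.
9 October 2043 is a listed holiday, so it moves to the next business day, 12 October 2043 (Monday).
The final due date is 12 October 2043.

12 October 2043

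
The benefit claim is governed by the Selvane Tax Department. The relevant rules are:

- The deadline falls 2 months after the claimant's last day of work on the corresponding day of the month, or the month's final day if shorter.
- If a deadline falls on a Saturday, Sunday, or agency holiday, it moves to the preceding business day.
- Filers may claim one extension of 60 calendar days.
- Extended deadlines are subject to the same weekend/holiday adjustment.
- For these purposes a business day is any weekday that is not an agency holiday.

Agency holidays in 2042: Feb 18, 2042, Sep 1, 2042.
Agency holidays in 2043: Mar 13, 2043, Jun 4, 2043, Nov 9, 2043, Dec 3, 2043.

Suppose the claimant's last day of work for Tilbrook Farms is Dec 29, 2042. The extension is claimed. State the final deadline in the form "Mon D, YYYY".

Apr 28, 2043

2 months from Dec 29, 2042 is Feb 28, 2043 (day 29 does not exist in February, so the month's last day is used).
Because Feb 28, 2043 is a Saturday, the deadline becomes Feb 27, 2043 (Friday).
Applying the 60-calendar-day extension: Feb 27, 2043 + 60 days = Apr 28, 2043.
Apr 28, 2043 is a Tuesday and not a listed holiday, so it stands.
The final due date is Apr 28, 2043.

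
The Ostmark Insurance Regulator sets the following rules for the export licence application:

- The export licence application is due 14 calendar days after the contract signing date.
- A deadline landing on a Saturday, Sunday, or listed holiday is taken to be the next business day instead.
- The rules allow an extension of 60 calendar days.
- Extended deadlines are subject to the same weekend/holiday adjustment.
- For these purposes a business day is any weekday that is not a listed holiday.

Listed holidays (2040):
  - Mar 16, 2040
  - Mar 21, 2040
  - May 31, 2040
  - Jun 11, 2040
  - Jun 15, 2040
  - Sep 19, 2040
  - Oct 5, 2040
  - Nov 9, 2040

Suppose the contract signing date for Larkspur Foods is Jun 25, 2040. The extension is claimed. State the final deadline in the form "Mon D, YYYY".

From Jun 25, 2040, 14 calendar days later is Jul 9, 2040.
Since Jul 9, 2040 is a Monday and not a holiday, the date is unchanged.
Applying the 60-calendar-day extension: Jul 9, 2040 + 60 days = Sep 7, 2040.
Since Sep 7, 2040 is a Friday and not a holiday, the date is unchanged.
The final due date is Sep 7, 2040.

Sep 7, 2040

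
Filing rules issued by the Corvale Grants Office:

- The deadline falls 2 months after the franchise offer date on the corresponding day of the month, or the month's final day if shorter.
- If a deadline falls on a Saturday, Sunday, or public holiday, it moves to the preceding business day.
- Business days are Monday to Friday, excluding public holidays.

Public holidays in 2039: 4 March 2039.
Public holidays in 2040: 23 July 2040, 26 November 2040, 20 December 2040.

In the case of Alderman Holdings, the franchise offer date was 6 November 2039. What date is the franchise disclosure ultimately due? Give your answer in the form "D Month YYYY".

Moving 2 months forward from 6 November 2039 on the corresponding day gives 6 January 2040.
6 January 2040 falls on a Friday, which is a business day, so no adjustment is needed.
The final due date is 6 January 2040.

6 January 2040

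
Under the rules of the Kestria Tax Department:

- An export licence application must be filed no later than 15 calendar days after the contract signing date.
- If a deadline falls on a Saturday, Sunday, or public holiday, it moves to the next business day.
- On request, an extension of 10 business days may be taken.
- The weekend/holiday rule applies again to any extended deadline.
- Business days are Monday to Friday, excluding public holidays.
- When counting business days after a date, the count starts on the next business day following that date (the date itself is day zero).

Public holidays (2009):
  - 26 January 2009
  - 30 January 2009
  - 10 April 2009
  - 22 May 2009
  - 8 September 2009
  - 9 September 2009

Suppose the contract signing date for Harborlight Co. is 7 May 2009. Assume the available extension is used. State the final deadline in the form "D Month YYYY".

8 June 2009

Trigger date 7 May 2009 + 15 calendar days = 22 May 2009.
Because 22 May 2009 is a listed holiday, the deadline becomes 25 May 2009 (Monday).
Counting 10 further business days from 25 May 2009 reaches 8 June 2009.
Since 8 June 2009 is a Monday and not a holiday, the date is unchanged.
The final due date is 8 June 2009.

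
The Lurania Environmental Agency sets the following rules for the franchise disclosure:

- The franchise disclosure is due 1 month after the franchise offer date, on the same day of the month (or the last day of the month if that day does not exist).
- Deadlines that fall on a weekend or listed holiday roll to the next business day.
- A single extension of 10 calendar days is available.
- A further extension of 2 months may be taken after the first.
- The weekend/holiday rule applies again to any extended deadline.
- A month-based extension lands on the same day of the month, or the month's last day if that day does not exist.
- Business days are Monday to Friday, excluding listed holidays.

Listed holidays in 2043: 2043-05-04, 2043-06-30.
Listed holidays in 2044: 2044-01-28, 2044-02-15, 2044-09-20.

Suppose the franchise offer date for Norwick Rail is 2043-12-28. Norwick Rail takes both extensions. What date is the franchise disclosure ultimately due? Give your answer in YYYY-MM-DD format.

2044-04-08

1 month after 2043-12-28, on the same day of the month, is 2044-01-28.
Because 2044-01-28 is a listed holiday, the deadline becomes 2044-01-29 (Friday).
Applying the 10-calendar-day extension: 2044-01-29 + 10 days = 2044-02-08.
2044-02-08 (Monday) is already a business day.
Applying the 2 months extension: 2 months after 2044-02-08 is 2044-04-08.
Since 2044-04-08 is a Friday and not a holiday, the date is unchanged.
Deadline: 2044-04-08.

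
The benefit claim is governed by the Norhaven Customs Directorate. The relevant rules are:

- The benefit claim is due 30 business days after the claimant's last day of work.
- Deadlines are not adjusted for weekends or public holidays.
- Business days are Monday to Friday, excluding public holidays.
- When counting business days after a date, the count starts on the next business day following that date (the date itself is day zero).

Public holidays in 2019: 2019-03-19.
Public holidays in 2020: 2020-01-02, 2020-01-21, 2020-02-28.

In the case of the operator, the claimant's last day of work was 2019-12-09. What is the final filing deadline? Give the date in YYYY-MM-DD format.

Starting the day after 2019-12-09 and counting 30 business days lands on 2020-01-22.
2020-01-22 falls on a Wednesday. The rules make no weekend/holiday allowance, so it remains 2020-01-22.
Deadline: 2020-01-22.

2020-01-22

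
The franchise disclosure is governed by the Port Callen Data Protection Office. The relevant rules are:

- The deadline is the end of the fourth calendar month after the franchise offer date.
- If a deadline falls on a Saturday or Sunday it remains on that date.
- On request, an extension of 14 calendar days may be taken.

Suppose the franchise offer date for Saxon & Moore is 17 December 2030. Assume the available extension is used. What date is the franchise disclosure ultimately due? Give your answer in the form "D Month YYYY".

14 May 2031

4 months after 17 December 2030 is April 2031; that month ends on 30 April 2031.
No adjustment is made for weekends or holidays, so 30 April 2031 stands.
With the 14-day extension, 30 April 2031 becomes 14 May 2031.
14 May 2031 falls on a Wednesday. The rules make no weekend/holiday allowance, so it remains 14 May 2031.
Final deadline: 14 May 2031.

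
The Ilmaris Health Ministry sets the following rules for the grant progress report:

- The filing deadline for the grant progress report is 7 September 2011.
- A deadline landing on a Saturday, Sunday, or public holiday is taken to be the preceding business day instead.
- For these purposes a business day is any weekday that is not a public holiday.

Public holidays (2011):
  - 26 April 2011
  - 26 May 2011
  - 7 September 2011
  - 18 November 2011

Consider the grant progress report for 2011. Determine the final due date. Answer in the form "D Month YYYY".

The stated deadline is 7 September 2011.
7 September 2011 is a listed holiday; the preceding business day is 6 September 2011 (Tuesday).
Final deadline: 6 September 2011.

6 September 2011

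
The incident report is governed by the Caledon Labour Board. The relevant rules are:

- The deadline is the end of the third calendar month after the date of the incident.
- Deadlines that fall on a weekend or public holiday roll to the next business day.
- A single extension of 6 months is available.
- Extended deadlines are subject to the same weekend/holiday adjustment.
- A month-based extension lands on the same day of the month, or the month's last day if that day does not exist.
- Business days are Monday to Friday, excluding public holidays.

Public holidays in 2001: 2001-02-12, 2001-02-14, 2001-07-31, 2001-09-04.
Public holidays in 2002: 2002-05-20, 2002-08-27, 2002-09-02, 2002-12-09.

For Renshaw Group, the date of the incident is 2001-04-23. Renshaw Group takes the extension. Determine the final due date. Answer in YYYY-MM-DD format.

2002-02-01

3 months after 2001-04-23 is July 2001; that month ends on 2001-07-31.
Because 2001-07-31 is a listed holiday, the deadline becomes 2001-08-01 (Wednesday).
Add 6 months to 2001-08-01: 2002-02-01.
2002-02-01 (Friday) is already a business day.
Deadline: 2002-02-01.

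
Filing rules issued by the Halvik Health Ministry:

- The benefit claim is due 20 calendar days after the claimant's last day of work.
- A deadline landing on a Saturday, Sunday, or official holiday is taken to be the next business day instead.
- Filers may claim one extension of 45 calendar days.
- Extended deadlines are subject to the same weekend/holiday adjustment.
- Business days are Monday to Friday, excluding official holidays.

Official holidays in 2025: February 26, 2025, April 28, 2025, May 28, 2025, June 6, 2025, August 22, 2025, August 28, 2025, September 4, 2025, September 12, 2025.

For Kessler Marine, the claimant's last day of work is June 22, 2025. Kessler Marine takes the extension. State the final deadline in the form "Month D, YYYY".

August 29, 2025

Adding 20 calendar days to June 22, 2025 gives July 12, 2025.
Because July 12, 2025 is a Saturday, the deadline becomes July 14, 2025 (Monday).
Add the 45 calendar-day extension to July 14, 2025: August 28, 2025.
August 28, 2025 is a listed holiday, so it moves to the next business day, August 29, 2025 (Friday).
Final deadline: August 29, 2025.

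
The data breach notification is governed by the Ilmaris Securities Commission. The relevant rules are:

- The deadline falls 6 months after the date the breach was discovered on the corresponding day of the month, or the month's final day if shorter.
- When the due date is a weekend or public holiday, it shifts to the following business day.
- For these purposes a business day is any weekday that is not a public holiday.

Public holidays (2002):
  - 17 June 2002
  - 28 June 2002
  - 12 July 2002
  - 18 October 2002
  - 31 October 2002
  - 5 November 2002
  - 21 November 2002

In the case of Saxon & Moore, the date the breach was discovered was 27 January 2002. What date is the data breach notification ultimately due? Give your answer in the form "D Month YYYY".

29 July 2002

Moving 6 months forward from 27 January 2002 on the corresponding day gives 27 July 2002.
Because 27 July 2002 is a Saturday, the deadline becomes 29 July 2002 (Monday).
Deadline: 29 July 2002.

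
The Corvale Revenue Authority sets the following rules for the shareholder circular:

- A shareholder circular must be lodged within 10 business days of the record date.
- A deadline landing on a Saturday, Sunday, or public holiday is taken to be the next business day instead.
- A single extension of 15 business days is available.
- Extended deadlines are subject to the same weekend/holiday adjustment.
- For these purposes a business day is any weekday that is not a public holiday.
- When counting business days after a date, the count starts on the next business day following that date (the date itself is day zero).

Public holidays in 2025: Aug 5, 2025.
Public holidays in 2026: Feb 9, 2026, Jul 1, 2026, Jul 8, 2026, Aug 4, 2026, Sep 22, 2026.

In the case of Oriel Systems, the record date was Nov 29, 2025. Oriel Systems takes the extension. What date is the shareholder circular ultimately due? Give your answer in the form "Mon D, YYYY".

Starting the day after Nov 29, 2025 and counting 10 business days lands on Dec 12, 2025.
Dec 12, 2025 (Friday) is already a business day.
Counting 15 further business days from Dec 12, 2025 reaches Jan 2, 2026.
Jan 2, 2026 (Friday) is already a business day.
Final deadline: Jan 2, 2026.

Jan 2, 2026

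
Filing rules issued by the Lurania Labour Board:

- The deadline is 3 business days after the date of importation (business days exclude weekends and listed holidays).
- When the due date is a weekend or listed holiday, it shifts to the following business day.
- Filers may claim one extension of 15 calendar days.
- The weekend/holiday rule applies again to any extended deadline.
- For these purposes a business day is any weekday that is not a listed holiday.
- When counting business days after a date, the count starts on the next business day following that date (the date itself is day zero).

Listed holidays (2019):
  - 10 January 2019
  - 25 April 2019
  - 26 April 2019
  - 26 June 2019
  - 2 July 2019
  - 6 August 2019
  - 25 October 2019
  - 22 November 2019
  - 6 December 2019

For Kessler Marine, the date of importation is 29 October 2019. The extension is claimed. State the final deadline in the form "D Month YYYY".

18 November 2019

Starting the day after 29 October 2019 and counting 3 business days lands on 1 November 2019.
Since 1 November 2019 is a Friday and not a holiday, the date is unchanged.
With the 15-day extension, 1 November 2019 becomes 16 November 2019.
16 November 2019 is a Saturday; the next business day is 18 November 2019 (Monday).
So the filing is due 18 November 2019.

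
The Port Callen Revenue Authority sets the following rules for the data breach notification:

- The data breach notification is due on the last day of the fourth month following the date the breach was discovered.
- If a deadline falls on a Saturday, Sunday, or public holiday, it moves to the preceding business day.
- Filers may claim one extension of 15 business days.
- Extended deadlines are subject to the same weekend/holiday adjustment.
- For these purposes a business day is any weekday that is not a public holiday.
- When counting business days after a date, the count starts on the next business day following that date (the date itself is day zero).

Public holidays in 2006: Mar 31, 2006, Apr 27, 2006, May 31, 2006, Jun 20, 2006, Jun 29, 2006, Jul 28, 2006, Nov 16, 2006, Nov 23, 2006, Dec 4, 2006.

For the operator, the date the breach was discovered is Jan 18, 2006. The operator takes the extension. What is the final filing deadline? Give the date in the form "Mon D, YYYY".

The fourth month after Jan 18, 2006 is May 2006, whose last day is May 31, 2006.
May 31, 2006 falls on a listed holiday. Rolling to the preceding business day gives May 30, 2006, a Tuesday.
The 15-business-day extension runs from May 30, 2006 to Jun 22, 2006.
Jun 22, 2006 (Thursday) is already a business day.
So the filing is due Jun 22, 2006.

Jun 22, 2006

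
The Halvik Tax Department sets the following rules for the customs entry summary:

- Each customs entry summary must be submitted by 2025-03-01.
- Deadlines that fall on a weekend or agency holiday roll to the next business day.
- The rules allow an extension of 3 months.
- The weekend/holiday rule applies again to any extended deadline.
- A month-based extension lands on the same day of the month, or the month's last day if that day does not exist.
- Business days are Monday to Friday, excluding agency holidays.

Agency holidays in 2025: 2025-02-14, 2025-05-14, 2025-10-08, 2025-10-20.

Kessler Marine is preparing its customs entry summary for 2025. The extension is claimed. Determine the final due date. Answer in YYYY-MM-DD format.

The stated deadline is 2025-03-01.
2025-03-01 is a Saturday; the next business day is 2025-03-03 (Monday).
Add 3 months to 2025-03-03: 2025-06-03.
2025-06-03 is a Tuesday and not a listed holiday, so it stands.
Deadline: 2025-06-03.

2025-06-03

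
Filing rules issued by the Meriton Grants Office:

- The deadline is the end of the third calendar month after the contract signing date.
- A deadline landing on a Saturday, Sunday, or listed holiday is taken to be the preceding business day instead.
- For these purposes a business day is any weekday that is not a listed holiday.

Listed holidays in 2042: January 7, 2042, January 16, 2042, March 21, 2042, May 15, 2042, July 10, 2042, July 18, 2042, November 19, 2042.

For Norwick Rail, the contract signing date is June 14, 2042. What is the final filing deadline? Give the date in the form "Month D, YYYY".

September 30, 2042

The third month after June 14, 2042 is September 2042, whose last day is September 30, 2042.
September 30, 2042 (Tuesday) is already a business day.
The final due date is September 30, 2042.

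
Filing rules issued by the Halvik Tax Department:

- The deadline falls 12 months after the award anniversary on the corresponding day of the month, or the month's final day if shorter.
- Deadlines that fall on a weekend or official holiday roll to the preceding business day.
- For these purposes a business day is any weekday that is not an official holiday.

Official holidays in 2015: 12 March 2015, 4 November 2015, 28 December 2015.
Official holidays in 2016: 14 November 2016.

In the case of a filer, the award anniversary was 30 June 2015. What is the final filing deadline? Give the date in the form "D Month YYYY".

30 June 2016

Moving 12 months forward from 30 June 2015 on the corresponding day gives 30 June 2016.
30 June 2016 (Thursday) is already a business day.
So the filing is due 30 June 2016.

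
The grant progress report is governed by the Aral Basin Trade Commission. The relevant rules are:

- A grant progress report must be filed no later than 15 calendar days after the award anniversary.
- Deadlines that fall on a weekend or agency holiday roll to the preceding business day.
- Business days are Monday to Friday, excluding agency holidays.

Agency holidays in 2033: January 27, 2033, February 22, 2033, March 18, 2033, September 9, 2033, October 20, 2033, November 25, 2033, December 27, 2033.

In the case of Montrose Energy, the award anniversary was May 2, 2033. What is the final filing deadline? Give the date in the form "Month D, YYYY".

May 17, 2033

15 calendar days after May 2, 2033 is May 17, 2033.
May 17, 2033 (Tuesday) is already a business day.
So the filing is due May 17, 2033.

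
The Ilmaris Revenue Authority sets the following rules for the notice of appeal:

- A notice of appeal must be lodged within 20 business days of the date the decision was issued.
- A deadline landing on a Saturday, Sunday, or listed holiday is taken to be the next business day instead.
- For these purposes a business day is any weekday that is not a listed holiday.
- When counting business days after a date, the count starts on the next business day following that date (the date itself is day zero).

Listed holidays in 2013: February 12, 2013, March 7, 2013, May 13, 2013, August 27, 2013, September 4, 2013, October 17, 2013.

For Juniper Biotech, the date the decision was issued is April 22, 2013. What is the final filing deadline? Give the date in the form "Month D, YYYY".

May 21, 2013

20 business days after April 22, 2013, excluding weekends and holidays, is May 21, 2013.
May 21, 2013 (Tuesday) is already a business day.
The final due date is May 21, 2013.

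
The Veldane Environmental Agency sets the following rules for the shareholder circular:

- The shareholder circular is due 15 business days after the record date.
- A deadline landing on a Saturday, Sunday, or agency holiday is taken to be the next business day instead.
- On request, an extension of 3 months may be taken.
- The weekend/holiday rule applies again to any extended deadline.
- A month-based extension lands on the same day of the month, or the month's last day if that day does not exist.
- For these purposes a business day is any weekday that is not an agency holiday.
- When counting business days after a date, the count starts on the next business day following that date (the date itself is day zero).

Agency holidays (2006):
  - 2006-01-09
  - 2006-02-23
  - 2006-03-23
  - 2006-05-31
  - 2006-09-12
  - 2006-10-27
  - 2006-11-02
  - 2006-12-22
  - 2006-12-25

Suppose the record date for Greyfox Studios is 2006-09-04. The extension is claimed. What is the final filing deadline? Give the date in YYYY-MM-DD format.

2006-12-26

Starting the day after 2006-09-04 and counting 15 business days lands on 2006-09-26.
2006-09-26 (Tuesday) is already a business day.
Add 3 months to 2006-09-26: 2006-12-26.
Since 2006-12-26 is a Tuesday and not a holiday, the date is unchanged.
The final due date is 2006-12-26.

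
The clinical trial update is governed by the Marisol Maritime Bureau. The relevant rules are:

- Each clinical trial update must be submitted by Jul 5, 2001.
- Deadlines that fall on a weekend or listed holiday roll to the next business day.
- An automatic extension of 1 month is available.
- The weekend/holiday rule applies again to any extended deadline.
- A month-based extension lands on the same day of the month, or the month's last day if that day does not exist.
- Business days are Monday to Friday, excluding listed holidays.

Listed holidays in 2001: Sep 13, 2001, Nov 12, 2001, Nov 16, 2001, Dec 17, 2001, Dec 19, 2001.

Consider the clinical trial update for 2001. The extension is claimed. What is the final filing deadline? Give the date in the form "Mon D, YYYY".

The statutory due date is Jul 5, 2001.
Jul 5, 2001 falls on a Thursday, which is a business day, so no adjustment is needed.
Applying the 1 month extension: 1 month after Jul 5, 2001 is Aug 5, 2001.
Aug 5, 2001 falls on a Sunday. Rolling to the next business day gives Aug 6, 2001, a Monday.
Deadline: Aug 6, 2001.

Aug 6, 2001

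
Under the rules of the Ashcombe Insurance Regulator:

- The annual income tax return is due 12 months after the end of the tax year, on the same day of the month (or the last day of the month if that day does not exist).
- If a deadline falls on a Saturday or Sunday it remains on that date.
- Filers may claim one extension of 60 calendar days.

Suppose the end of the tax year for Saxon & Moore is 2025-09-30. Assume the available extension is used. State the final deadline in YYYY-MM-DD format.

2026-11-29

12 months after 2025-09-30, on the same day of the month, is 2026-09-30.
No adjustment is made for weekends or holidays, so 2026-09-30 stands.
With the 60-day extension, 2026-09-30 becomes 2026-11-29.
2026-11-29 is a Sunday; no weekend or holiday adjustment applies.
Deadline: 2026-11-29.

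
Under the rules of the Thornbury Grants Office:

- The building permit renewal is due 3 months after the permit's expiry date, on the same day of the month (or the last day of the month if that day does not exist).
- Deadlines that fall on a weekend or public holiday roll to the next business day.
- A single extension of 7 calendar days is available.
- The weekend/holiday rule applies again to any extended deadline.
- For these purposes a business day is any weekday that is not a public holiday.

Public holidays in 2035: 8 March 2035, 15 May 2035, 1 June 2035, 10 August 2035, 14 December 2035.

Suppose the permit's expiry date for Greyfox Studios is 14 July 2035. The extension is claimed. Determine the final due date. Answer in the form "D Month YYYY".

22 October 2035

Moving 3 months forward from 14 July 2035 on the corresponding day gives 14 October 2035.
Because 14 October 2035 is a Sunday, the deadline becomes 15 October 2035 (Monday).
The 7-calendar-day extension moves the deadline from 15 October 2035 to 22 October 2035.
22 October 2035 (Monday) is already a business day.
The final due date is 22 October 2035.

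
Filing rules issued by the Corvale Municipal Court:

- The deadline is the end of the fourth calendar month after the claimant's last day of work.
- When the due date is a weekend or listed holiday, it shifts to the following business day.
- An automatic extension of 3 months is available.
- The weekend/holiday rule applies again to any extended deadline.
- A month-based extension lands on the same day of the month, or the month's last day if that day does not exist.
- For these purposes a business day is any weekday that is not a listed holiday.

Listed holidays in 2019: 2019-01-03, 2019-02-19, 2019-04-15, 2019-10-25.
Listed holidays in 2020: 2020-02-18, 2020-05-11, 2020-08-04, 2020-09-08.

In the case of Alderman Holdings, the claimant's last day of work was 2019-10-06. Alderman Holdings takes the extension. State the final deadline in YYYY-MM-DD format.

2020-06-02

4 months after 2019-10-06 is February 2020; that month ends on 2020-02-29.
Because 2020-02-29 is a Saturday, the deadline becomes 2020-03-02 (Monday).
Add 3 months to 2020-03-02: 2020-06-02.
2020-06-02 falls on a Tuesday, which is a business day, so no adjustment is needed.
So the filing is due 2020-06-02.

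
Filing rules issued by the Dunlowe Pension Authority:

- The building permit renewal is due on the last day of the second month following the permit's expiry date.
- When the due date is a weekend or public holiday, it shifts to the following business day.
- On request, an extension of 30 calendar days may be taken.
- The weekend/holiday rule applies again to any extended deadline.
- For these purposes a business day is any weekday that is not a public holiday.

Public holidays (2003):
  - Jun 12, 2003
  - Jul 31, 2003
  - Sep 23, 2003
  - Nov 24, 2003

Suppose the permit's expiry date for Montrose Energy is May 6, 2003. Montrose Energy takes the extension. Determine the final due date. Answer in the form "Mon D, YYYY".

2 months after May 6, 2003 falls in July 2003; the last day of that month is Jul 31, 2003.
Jul 31, 2003 is a listed holiday, so it moves to the next business day, Aug 1, 2003 (Friday).
Applying the 30-calendar-day extension: Aug 1, 2003 + 30 days = Aug 31, 2003.
Aug 31, 2003 is a Sunday, so it moves to the next business day, Sep 1, 2003 (Monday).
So the filing is due Sep 1, 2003.

Sep 1, 2003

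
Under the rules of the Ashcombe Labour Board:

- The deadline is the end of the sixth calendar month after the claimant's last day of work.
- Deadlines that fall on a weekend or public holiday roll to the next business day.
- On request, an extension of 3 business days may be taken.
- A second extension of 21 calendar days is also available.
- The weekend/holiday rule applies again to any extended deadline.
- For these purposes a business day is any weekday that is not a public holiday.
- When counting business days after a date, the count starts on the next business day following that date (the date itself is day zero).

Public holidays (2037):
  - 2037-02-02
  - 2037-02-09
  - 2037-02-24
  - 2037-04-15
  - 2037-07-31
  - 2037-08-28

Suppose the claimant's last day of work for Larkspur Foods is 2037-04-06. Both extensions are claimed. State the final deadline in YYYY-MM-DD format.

2037-11-26

6 months after 2037-04-06 is October 2037; that month ends on 2037-10-31.
2037-10-31 falls on a Saturday. Rolling to the next business day gives 2037-11-02, a Monday.
The 3-business-day extension runs from 2037-11-02 to 2037-11-05.
2037-11-05 is a Thursday and not a listed holiday, so it stands.
With the 21-day extension, 2037-11-05 becomes 2037-11-26.
2037-11-26 falls on a Thursday, which is a business day, so no adjustment is needed.
So the filing is due 2037-11-26.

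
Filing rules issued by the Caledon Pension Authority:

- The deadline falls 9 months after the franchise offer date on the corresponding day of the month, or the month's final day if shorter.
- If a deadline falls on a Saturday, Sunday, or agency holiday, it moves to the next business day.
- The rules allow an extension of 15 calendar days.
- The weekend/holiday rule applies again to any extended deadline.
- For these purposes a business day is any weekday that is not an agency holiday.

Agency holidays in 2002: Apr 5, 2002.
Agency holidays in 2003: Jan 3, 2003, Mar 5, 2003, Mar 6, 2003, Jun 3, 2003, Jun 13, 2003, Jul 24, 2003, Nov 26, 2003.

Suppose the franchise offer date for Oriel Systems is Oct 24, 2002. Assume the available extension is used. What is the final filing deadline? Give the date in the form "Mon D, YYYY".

9 months after Oct 24, 2002, on the same day of the month, is Jul 24, 2003.
Jul 24, 2003 is a listed holiday, so it moves to the next business day, Jul 25, 2003 (Friday).
With the 15-day extension, Jul 25, 2003 becomes Aug 9, 2003.
Because Aug 9, 2003 is a Saturday, the deadline becomes Aug 11, 2003 (Monday).
Deadline: Aug 11, 2003.

Aug 11, 2003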